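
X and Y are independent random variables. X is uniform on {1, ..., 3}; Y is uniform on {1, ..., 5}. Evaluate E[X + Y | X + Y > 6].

22/3

P(X + Y > 6) = 1/5.
Summing (X+Y)·P(x,y) over outcomes with X + Y > 6 gives 22/15.
E[X + Y | X + Y > 6] = (22/15) / (1/5) = 22/3.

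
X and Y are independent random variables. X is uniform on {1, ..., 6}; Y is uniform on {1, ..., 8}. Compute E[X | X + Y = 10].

Outcomes with X + Y = 10: (2,8), (3,7), (4,6), (5,5), (6,4), each with probability 1/48.
E[X | X + Y = 10] = (2 + 3 + 4 + 5 + 6) / 5 = 4.

4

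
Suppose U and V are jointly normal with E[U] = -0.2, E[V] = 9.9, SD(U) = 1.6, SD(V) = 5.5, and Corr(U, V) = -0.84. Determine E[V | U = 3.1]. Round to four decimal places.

For a bivariate normal, E[V | U=x] = μ_V + ρ·(σ_V/σ_U)·(x − μ_U).
E[V | U=3.1] = 9.9 + (-0.84)·(5.5/1.6)·(3.1 − (-0.2)) = 9.9 + (-2.8875)·(3.3) = 0.3713.

0.3713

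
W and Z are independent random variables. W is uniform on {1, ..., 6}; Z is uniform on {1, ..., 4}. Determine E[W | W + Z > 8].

Outcomes with W + Z > 8: (5,4), (6,3), (6,4), each with probability 1/24.
E[W | W + Z > 8] = (5 + 6 + 6) / 3 = 17/3.

17/3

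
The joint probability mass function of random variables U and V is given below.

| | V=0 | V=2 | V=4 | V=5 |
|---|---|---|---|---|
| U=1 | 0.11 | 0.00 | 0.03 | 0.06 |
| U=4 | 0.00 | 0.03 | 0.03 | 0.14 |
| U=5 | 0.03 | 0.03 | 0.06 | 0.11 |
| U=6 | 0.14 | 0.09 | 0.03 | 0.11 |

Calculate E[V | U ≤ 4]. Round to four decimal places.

P(U ≤ 4) = 0.40.
Σ V·P over the event = 0·(0.11) + 4·(0.03) + 5·(0.06) + 2·(0.03) + 4·(0.03) + 5·(0.14) = 1.30.
E[V | U ≤ 4] = (1.30) / (0.40) = 3.2500.

3.2500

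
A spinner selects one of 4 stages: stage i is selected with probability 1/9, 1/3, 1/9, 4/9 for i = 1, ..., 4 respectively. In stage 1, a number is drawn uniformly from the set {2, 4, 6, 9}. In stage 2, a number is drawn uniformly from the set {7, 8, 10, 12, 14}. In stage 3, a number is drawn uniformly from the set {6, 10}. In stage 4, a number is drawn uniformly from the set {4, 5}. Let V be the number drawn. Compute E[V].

E[V | stage 1] = (2+4+6+9)/4 = 21/4.
E[V | stage 2] = (7+8+10+12+14)/5 = 51/5.
E[V | stage 3] = (6+10)/2 = 8.
E[V | stage 4] = (4+5)/2 = 9/2.
By the law of total expectation,
E[V] = (1/9)·(21/4) + (1/3)·(51/5) + (1/9)·(8) + (4/9)·(9/2) = 1237/180.

1237/180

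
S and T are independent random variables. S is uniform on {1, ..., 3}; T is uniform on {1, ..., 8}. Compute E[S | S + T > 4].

P(S + T > 4) = 3/4.
Summing S·P(x,y) over outcomes with S + T > 4 gives 19/12.
E[S | S + T > 4] = (19/12) / (3/4) = 19/9.

19/9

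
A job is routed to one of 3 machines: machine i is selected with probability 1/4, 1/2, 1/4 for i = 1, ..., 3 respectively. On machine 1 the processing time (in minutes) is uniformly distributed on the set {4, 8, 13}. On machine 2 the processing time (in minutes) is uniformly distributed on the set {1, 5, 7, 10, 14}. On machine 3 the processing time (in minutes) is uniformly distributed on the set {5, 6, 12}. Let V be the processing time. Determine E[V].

E[V | machine 1] = (4+8+13)/3 = 25/3.
E[V | machine 2] = (1+5+7+10+14)/5 = 37/5.
E[V | machine 3] = (5+6+12)/3 = 23/3.
By the law of total expectation,
E[V] = (1/4)·(25/3) + (1/2)·(37/5) + (1/4)·(23/3) = 77/10.

77/10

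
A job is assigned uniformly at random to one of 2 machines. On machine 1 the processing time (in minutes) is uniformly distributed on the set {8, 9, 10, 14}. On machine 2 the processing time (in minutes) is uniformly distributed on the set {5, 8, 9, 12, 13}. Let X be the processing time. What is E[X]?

393/40

E[X | machine 1] = (8+9+10+14)/4 = 41/4.
E[X | machine 2] = (5+8+9+12+13)/5 = 47/5.
E[X] = (1/2)·(41/4) + (1/2)·(47/5) = 393/40.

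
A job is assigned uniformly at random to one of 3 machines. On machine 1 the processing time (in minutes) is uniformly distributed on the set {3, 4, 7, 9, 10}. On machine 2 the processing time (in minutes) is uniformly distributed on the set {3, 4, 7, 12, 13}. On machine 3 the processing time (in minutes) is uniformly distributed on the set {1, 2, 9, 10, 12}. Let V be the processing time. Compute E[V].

106/15

E[V | machine 1] = (3+4+7+9+10)/5 = 33/5.
E[V | machine 2] = (3+4+7+12+13)/5 = 39/5.
E[V | machine 3] = (1+2+9+10+12)/5 = 34/5.
By the law of total expectation,
E[V] = (1/3)·(33/5) + (1/3)·(39/5) + (1/3)·(34/5) = 106/15.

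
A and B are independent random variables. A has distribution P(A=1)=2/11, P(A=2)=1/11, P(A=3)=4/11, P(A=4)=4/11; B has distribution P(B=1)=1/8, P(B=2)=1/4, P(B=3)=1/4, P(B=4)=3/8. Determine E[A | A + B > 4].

228/71

P(A + B > 4) = 71/88.
Summing A·P(x,y) over outcomes with A + B > 4 gives 57/22.
E[A | A + B > 4] = (57/22) / (71/88) = 228/71.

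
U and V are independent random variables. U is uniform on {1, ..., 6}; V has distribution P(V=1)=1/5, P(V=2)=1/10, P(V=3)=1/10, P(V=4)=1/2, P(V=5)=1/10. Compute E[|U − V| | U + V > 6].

25/16

P(U + V > 6) = 8/15.
Summing |U−V|·P(x,y) over outcomes with U + V > 6 gives 5/6.
E[|U − V| | U + V > 6] = (5/6) / (8/15) = 25/16.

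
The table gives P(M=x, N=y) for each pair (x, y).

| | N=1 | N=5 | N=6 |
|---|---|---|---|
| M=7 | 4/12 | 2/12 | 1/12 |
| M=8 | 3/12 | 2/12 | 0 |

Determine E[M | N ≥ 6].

P(N ≥ 6) = 1/12.
Σ M·P over the event = 7·(1/12) = 7/12.
E[M | N ≥ 6] = (7/12) / (1/12) = 7.

7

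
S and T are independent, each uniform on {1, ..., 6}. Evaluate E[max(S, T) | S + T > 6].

P(S + T > 6) = 7/12.
Summing max(S,T)·P(x,y) over outcomes with S + T > 6 gives 113/36.
E[max(S, T) | S + T > 6] = (113/36) / (7/12) = 113/21.

113/21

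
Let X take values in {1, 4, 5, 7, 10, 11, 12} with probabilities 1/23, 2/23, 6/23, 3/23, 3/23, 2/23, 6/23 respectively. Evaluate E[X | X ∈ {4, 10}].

38/5

P(X ∈ {4, 10}) = 5/23.
Σ over the event: 4·2/23 + 10·3/23 = 38/23.
E[X | X ∈ {4, 10}] = (38/23) / (5/23) = 38/5.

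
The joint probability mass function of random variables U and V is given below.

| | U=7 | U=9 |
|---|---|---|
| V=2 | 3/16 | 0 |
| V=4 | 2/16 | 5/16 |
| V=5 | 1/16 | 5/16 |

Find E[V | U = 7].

19/6

P(U = 7) = 3/8.
Σ V·P over the event = 2·(3/16) + 4·(2/16) + 5·(1/16) = 19/16.
E[V | U = 7] = (19/16) / (3/8) = 19/6.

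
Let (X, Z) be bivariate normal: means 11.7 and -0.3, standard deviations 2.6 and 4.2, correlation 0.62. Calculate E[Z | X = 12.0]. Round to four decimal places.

0.0005

The regression of Z on X has slope ρ·σ_Z/σ_X and passes through (μ_X, μ_Z).
E[Z | X=12.0] = -0.3 + (0.62)·(4.2/2.6)·(12.0 − (11.7)) = -0.3 + (1.0015)·(0.3) = 0.0005.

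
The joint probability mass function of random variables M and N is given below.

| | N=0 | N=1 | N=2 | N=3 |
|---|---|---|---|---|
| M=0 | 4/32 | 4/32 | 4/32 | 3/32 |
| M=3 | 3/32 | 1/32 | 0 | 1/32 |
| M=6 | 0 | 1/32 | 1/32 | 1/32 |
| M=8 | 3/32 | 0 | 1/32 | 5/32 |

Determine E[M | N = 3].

49/10

P(N = 3) = 5/16.
Summing M·P(M=x,N=y) over the conditioning event gives 49/32.
E[M | N = 3] = (49/32) / (5/16) = 49/10.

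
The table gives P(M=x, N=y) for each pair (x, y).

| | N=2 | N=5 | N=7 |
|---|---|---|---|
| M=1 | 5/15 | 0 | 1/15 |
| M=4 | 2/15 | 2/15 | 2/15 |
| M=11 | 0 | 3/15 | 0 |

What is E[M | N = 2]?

P(N = 2) = 7/15.
Summing M·P(M=x,N=y) over the conditioning event gives 13/15.
E[M | N = 2] = (13/15) / (7/15) = 13/7.

13/7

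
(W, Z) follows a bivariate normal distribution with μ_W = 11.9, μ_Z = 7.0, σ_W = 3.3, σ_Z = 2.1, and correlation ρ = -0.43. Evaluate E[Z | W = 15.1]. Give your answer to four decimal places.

For a bivariate normal, E[Z | W=x] = μ_Z + ρ·(σ_Z/σ_W)·(x − μ_W).
E[Z | W=15.1] = 7.0 + (-0.43)·(2.1/3.3)·(15.1 − (11.9)) = 7.0 + (-0.27364)·(3.2) = 6.1244.

6.1244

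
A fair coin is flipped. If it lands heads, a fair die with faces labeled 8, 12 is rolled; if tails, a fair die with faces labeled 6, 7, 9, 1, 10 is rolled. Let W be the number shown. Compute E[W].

83/10

E[W | heads] = (8+12)/2 = 10.
E[W | tails] = (6+7+9+1+10)/5 = 33/5.
E[W] = (1/2)·(10) + (1/2)·(33/5) = 83/10.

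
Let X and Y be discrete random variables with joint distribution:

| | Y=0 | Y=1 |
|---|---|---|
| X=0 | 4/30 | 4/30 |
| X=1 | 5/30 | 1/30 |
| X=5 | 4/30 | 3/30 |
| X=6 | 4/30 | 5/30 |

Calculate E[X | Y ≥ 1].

P(Y ≥ 1) = 13/30.
Σ X·P over the event = 0·(4/30) + 1·(1/30) + 5·(3/30) + 6·(5/30) = 23/15.
E[X | Y ≥ 1] = (23/15) / (13/30) = 46/13.

46/13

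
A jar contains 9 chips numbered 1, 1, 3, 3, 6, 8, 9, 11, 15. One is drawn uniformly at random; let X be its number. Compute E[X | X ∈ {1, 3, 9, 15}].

16/3

P(X ∈ {1, 3, 9, 15}) = 2/3.
Σ over the event: 1·2/9 + 3·2/9 + 9·1/9 + 15·1/9 = 32/9.
E[X | X ∈ {1, 3, 9, 15}] = (32/9) / (2/3) = 16/3.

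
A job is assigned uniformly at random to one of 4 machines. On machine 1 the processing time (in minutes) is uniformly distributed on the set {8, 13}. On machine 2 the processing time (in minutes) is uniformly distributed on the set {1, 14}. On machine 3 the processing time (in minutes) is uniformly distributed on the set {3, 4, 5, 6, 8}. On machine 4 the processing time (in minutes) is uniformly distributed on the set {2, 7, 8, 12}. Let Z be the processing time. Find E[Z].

E[Z | machine 1] = (8+13)/2 = 21/2.
E[Z | machine 2] = (1+14)/2 = 15/2.
E[Z | machine 3] = (3+4+5+6+8)/5 = 26/5.
E[Z | machine 4] = (2+7+8+12)/4 = 29/4.
E[Z] = (1/4)·(21/2) + (1/4)·(15/2) + (1/4)·(26/5) + (1/4)·(29/4) = 609/80.

609/80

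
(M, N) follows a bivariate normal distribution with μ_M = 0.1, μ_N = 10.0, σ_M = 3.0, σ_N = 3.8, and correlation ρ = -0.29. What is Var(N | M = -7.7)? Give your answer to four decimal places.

For a bivariate normal, Var(N | M=x) = σ_N²(1 − ρ²).
Var(N | M=-7.7) = (3.8)²·(1 − (-0.29)²) = 14.44·0.9159 = 13.2256.

13.2256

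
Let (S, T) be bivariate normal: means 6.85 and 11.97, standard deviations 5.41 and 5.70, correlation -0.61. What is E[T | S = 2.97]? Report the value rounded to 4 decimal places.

14.4637

E[T | S=x] = μ_T + ρ(σ_T/σ_S)(x − μ_S) for jointly normal variables.
E[T | S=2.97] = 11.97 + (-0.61)·(5.70/5.41)·(2.97 − (6.85)) = 11.97 + (-0.6427)·(-3.88) = 14.4637.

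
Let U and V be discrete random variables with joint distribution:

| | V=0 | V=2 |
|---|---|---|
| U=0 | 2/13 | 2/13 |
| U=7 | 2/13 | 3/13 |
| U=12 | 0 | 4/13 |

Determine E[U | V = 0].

P(V = 0) = 4/13.
Summing U·P(U=x,V=y) over the conditioning event gives 14/13.
E[U | V = 0] = (14/13) / (4/13) = 7/2.

7/2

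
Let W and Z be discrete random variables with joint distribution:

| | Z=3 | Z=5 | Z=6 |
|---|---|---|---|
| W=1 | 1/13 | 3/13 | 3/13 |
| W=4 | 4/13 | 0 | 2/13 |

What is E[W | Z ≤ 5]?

5/2

P(Z ≤ 5) = 8/13.
Σ W·P over the event = 1·(1/13) + 1·(3/13) + 4·(4/13) = 20/13.
E[W | Z ≤ 5] = (20/13) / (8/13) = 5/2.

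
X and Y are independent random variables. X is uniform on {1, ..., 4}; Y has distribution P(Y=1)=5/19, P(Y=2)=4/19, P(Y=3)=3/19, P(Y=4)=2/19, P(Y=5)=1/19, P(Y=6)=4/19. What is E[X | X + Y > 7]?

P(X + Y > 7) = 4/19.
Summing X·P(x,y) over outcomes with X + Y > 7 gives 51/76.
E[X | X + Y > 7] = (51/76) / (4/19) = 51/16.

51/16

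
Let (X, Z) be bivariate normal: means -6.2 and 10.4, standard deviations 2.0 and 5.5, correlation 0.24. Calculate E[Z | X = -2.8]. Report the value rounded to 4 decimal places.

12.6440

The regression of Z on X has slope ρ·σ_Z/σ_X and passes through (μ_X, μ_Z).
E[Z | X=-2.8] = 10.4 + (0.24)·(5.5/2.0)·(-2.8 − (-6.2)) = 10.4 + (0.66)·(3.4) = 12.6440.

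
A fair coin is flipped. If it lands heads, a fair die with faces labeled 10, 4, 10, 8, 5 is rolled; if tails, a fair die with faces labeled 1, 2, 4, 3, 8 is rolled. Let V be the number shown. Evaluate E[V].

11/2

E[V | heads] = (10+4+10+8+5)/5 = 37/5.
E[V | tails] = (1+2+4+3+8)/5 = 18/5.
By the law of total expectation,
E[V] = (1/2)·(37/5) + (1/2)·(18/5) = 11/2.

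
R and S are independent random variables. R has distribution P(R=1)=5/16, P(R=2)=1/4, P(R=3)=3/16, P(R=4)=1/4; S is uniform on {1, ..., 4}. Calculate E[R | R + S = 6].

P(R + S = 6) = 11/64.
Summing R·P(x,y) over outcomes with R + S = 6 gives 33/64.
E[R | R + S = 6] = (33/64) / (11/64) = 3.

3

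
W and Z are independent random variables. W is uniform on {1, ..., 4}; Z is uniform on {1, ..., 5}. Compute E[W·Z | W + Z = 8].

31/2

P(W + Z = 8) = 1/10.
Summing WZ·P(x,y) over outcomes with W + Z = 8 gives 31/20.
E[W·Z | W + Z = 8] = (31/20) / (1/10) = 31/2.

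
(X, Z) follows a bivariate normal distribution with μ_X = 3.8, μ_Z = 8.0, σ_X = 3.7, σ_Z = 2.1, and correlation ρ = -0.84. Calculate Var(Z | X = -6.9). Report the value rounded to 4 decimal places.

1.2983

For a bivariate normal, Var(Z | X=x) = σ_Z²(1 − ρ²).
Var(Z | X=-6.9) = (2.1)²·(1 − (-0.84)²) = 4.41·0.2944 = 1.2983.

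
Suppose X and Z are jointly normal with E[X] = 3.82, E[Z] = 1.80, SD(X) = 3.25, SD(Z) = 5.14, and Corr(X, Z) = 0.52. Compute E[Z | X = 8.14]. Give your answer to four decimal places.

5.3528

The regression of Z on X has slope ρ·σ_Z/σ_X and passes through (μ_X, μ_Z).
E[Z | X=8.14] = 1.80 + (0.52)·(5.14/3.25)·(8.14 − (3.82)) = 1.80 + (0.8224)·(4.32) = 5.3528.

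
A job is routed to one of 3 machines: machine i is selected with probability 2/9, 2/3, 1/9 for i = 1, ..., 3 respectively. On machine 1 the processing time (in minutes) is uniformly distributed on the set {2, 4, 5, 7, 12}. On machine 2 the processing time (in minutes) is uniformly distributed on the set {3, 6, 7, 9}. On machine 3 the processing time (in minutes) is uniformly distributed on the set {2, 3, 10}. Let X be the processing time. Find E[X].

E[X | machine 1] = (2+4+5+7+12)/5 = 6.
E[X | machine 2] = (3+6+7+9)/4 = 25/4.
E[X | machine 3] = (2+3+10)/3 = 5.
E[X] = (2/9)·(6) + (2/3)·(25/4) + (1/9)·(5) = 109/18.

109/18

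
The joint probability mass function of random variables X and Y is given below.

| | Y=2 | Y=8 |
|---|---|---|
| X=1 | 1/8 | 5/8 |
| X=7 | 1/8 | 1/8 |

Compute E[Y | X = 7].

5

P(X = 7) = 1/4.
Summing Y·P(X=x,Y=y) over the conditioning event gives 5/4.
E[Y | X = 7] = (5/4) / (1/4) = 5.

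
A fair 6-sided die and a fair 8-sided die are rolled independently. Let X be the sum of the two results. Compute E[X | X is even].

8

P(X is even) = 1/2.
Σ over the event: 2·1/48 + 4·1/16 + 6·5/48 + 8·1/8 + 10·5/48 + 12·1/16 + 14·1/48 = 4.
E[X | X is even] = (4) / (1/2) = 8.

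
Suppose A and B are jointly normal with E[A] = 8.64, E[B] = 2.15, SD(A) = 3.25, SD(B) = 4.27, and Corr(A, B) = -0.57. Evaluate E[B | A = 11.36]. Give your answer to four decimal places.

The regression of B on A has slope ρ·σ_B/σ_A and passes through (μ_A, μ_B).
E[B | A=11.36] = 2.15 + (-0.57)·(4.27/3.25)·(11.36 − (8.64)) = 2.15 + (-0.74889)·(2.72) = 0.1130.

0.1130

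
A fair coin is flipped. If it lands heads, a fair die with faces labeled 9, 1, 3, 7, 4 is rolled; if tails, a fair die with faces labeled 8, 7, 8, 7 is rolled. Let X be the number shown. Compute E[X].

123/20

E[X | heads] = (9+1+3+7+4)/5 = 24/5.
E[X | tails] = (8+7+8+7)/4 = 15/2.
By the law of total expectation,
E[X] = (1/2)·(24/5) + (1/2)·(15/2) = 123/20.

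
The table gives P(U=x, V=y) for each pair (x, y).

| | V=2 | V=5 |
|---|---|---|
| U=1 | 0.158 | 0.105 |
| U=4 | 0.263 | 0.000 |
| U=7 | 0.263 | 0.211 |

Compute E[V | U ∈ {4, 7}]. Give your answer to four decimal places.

P(U ∈ {4, 7}) = 0.737.
Summing V·P(U=x,V=y) over the conditioning event gives 2.107.
E[V | U ∈ {4, 7}] = (2.107) / (0.737) = 2.8589.

2.8589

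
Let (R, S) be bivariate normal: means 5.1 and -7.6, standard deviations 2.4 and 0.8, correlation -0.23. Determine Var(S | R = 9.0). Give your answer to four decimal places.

Var(S | R=x) = (1 − ρ²)·σ_S².
Var(S | R=9.0) = (0.8)²·(1 − (-0.23)²) = 0.64·0.9471 = 0.6061.

0.6061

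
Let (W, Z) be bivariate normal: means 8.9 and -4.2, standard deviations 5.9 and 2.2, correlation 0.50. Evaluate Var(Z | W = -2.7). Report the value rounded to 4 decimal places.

Var(Z | W=x) = (1 − ρ²)·σ_Z².
Var(Z | W=-2.7) = (2.2)²·(1 − (0.50)²) = 4.84·0.75 = 3.6300.

3.6300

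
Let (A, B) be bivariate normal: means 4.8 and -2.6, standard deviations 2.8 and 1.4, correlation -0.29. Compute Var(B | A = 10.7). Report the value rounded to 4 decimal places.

The conditional variance in a bivariate normal is σ_B²(1 − ρ²), independent of x.
Var(B | A=10.7) = (1.4)²·(1 − (-0.29)²) = 1.96·0.9159 = 1.7952.

1.7952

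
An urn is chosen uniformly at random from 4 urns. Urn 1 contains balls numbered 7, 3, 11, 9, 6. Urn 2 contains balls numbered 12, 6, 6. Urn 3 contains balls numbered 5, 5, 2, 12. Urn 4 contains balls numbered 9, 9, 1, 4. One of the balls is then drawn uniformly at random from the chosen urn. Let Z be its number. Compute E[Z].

539/80

E[Z | urn 1] = (7+3+11+9+6)/5 = 36/5.
E[Z | urn 2] = (12+6+6)/3 = 8.
E[Z | urn 3] = (5+5+2+12)/4 = 6.
E[Z | urn 4] = (9+9+1+4)/4 = 23/4.
By the law of total expectation,
E[Z] = (1/4)·(36/5) + (1/4)·(8) + (1/4)·(6) + (1/4)·(23/4) = 539/80.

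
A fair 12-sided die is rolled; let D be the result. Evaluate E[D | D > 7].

Given D > 7, D is equally likely to be any of {8, 9, 10, 11, 12}.
E[D | D > 7] = (8 + 9 + 10 + 11 + 12) / 5 = 10.

10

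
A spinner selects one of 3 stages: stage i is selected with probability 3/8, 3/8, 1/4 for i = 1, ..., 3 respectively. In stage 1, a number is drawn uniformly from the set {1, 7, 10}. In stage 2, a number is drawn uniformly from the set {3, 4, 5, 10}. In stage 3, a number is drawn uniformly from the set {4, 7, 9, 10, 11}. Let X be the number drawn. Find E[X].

509/80

E[X | stage 1] = (1+7+10)/3 = 6.
E[X | stage 2] = (3+4+5+10)/4 = 11/2.
E[X | stage 3] = (4+7+9+10+11)/5 = 41/5.
By the law of total expectation,
E[X] = (3/8)·(6) + (3/8)·(11/2) + (1/4)·(41/5) = 509/80.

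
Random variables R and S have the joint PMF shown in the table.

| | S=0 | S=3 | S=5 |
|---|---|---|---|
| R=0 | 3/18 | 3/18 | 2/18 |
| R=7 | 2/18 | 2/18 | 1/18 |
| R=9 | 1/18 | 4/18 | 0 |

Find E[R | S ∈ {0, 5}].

P(S ∈ {0, 5}) = 1/2.
Summing R·P(R=x,S=y) over the conditioning event gives 5/3.
E[R | S ∈ {0, 5}] = (5/3) / (1/2) = 10/3.

10/3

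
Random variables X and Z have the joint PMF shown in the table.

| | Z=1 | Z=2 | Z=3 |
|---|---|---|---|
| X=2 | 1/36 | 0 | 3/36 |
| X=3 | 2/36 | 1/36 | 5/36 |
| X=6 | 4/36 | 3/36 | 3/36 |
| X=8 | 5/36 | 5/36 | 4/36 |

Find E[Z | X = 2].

5/2

P(X = 2) = 1/9.
Σ Z·P over the event = 1·(1/36) + 3·(3/36) = 5/18.
E[Z | X = 2] = (5/18) / (1/9) = 5/2.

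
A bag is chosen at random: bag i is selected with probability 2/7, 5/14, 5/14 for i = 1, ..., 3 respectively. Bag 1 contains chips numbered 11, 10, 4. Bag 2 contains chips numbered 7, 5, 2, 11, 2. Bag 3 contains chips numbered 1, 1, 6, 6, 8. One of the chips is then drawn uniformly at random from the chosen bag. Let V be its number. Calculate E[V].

E[V | bag 1] = (11+10+4)/3 = 25/3.
E[V | bag 2] = (7+5+2+11+2)/5 = 27/5.
E[V | bag 3] = (1+1+6+6+8)/5 = 22/5.
E[V] = (2/7)·(25/3) + (5/14)·(27/5) + (5/14)·(22/5) = 247/42.

247/42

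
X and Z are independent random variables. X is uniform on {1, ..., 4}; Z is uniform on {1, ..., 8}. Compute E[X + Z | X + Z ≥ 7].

P(X + Z ≥ 7) = 9/16.
Summing (X+Z)·P(x,y) over outcomes with X + Z ≥ 7 gives 5.
E[X + Z | X + Z ≥ 7] = (5) / (9/16) = 80/9.

80/9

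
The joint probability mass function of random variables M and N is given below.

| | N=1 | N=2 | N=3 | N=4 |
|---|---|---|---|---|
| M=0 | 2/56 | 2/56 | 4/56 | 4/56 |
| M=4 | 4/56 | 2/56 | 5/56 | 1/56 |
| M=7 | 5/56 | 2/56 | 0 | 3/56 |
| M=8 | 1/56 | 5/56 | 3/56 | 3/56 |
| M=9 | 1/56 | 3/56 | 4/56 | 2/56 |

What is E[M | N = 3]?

P(N = 3) = 2/7.
Σ M·P over the event = 0·(4/56) + 4·(5/56) + 8·(3/56) + 9·(4/56) = 10/7.
E[M | N = 3] = (10/7) / (2/7) = 5.

5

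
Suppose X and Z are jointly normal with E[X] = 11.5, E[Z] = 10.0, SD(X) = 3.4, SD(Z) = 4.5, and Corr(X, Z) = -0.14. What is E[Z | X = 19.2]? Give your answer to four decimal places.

8.5732

The regression of Z on X has slope ρ·σ_Z/σ_X and passes through (μ_X, μ_Z).
E[Z | X=19.2] = 10.0 + (-0.14)·(4.5/3.4)·(19.2 − (11.5)) = 10.0 + (-0.185294)·(7.7) = 8.5732.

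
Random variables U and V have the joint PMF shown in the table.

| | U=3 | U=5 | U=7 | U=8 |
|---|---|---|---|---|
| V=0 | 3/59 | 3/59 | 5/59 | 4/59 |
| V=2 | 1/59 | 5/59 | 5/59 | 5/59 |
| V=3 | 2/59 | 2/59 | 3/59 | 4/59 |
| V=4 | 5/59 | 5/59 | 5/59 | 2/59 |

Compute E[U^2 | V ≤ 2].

42

P(V ≤ 2) = 31/59.
Σ U^2·P over the event = 9·(3/59) + 9·(1/59) + 25·(3/59) + 25·(5/59) + 49·(5/59) + 49·(5/59) + 64·(4/59) + 64·(5/59) = 1302/59.
E[U^2 | V ≤ 2] = (1302/59) / (31/59) = 42.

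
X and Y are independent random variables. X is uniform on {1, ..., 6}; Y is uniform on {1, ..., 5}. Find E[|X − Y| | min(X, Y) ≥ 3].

7/6

P(min(X, Y) ≥ 3) = 2/5.
Summing |X−Y|·P(x,y) over outcomes with min(X, Y) ≥ 3 gives 7/15.
E[|X − Y| | min(X, Y) ≥ 3] = (7/15) / (2/5) = 7/6.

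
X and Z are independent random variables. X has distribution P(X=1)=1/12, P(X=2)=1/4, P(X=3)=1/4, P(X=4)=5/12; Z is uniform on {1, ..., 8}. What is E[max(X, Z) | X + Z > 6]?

P(X + Z > 6) = 5/8.
Summing max(X,Z)·P(x,y) over outcomes with X + Z > 6 gives 359/96.
E[max(X, Z) | X + Z > 6] = (359/96) / (5/8) = 359/60.

359/60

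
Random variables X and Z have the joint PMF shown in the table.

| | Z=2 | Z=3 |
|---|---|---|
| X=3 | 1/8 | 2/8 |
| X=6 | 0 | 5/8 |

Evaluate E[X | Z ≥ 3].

36/7

P(Z ≥ 3) = 7/8.
Σ X·P over the event = 3·(2/8) + 6·(5/8) = 9/2.
E[X | Z ≥ 3] = (9/2) / (7/8) = 36/7.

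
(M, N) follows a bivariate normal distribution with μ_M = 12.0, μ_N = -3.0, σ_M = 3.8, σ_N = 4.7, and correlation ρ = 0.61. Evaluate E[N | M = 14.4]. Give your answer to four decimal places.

The regression of N on M has slope ρ·σ_N/σ_M and passes through (μ_M, μ_N).
E[N | M=14.4] = -3.0 + (0.61)·(4.7/3.8)·(14.4 − (12.0)) = -3.0 + (0.75447)·(2.4) = -1.1893.

-1.1893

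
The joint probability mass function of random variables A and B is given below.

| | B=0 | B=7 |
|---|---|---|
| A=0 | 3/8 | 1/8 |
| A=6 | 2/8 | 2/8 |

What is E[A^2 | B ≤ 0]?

72/5

P(B ≤ 0) = 5/8.
Σ A^2·P over the event = 0·(3/8) + 36·(2/8) = 9.
E[A^2 | B ≤ 0] = (9) / (5/8) = 72/5.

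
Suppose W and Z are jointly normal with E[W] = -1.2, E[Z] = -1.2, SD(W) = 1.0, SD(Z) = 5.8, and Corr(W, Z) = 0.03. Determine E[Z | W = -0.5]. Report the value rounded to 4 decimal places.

-1.0782

The regression of Z on W has slope ρ·σ_Z/σ_W and passes through (μ_W, μ_Z).
E[Z | W=-0.5] = -1.2 + (0.03)·(5.8/1.0)·(-0.5 − (-1.2)) = -1.2 + (0.174)·(0.7) = -1.0782.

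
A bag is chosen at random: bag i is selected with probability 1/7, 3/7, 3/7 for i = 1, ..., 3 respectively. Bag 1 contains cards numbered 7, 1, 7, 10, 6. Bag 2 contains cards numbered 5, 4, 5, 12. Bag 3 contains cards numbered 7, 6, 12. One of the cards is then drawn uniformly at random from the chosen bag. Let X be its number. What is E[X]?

507/70

E[X | bag 1] = (7+1+7+10+6)/5 = 31/5.
E[X | bag 2] = (5+4+5+12)/4 = 13/2.
E[X | bag 3] = (7+6+12)/3 = 25/3.
E[X] = (1/7)·(31/5) + (3/7)·(13/2) + (3/7)·(25/3) = 507/70.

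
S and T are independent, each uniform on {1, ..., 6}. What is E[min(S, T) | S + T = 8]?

14/5

Outcomes with S + T = 8: (2,6), (3,5), (4,4), (5,3), (6,2), each with probability 1/36.
E[min(S, T) | S + T = 8] = (2 + 3 + 4 + 3 + 2) / 5 = 14/5.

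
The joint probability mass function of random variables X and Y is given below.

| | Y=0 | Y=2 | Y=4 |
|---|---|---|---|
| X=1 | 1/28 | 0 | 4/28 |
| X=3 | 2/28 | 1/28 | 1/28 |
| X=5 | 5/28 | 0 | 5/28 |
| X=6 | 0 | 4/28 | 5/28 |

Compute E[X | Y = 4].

P(Y = 4) = 15/28.
Σ X·P over the event = 1·(4/28) + 3·(1/28) + 5·(5/28) + 6·(5/28) = 31/14.
E[X | Y = 4] = (31/14) / (15/28) = 62/15.

62/15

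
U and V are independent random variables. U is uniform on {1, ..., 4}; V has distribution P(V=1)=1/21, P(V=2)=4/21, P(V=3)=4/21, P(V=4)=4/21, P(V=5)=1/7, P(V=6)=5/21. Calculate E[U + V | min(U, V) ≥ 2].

P(min(U, V) ≥ 2) = 5/7.
Summing (U+V)·P(x,y) over outcomes with min(U, V) ≥ 2 gives 141/28.
E[U + V | min(U, V) ≥ 2] = (141/28) / (5/7) = 141/20.

141/20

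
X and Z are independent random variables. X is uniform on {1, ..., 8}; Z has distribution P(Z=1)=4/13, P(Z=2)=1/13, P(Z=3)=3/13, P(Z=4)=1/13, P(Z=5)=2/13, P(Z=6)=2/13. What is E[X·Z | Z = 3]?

27/2

P(Z = 3) = 3/13.
Summing XZ·P(x,y) over outcomes with Z = 3 gives 81/26.
E[X·Z | Z = 3] = (81/26) / (3/13) = 27/2.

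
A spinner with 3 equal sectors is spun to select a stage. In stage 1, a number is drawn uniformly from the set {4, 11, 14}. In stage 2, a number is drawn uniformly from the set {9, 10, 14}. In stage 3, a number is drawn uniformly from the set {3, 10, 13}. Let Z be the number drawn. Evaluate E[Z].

88/9

E[Z | stage 1] = (4+11+14)/3 = 29/3.
E[Z | stage 2] = (9+10+14)/3 = 11.
E[Z | stage 3] = (3+10+13)/3 = 26/3.
By the law of total expectation,
E[Z] = (1/3)·(29/3) + (1/3)·(11) + (1/3)·(26/3) = 88/9.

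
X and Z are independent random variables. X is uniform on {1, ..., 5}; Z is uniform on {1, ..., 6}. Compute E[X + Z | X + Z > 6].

P(X + Z > 6) = 1/2.
Summing (X+Z)·P(x,y) over outcomes with X + Z > 6 gives 25/6.
E[X + Z | X + Z > 6] = (25/6) / (1/2) = 25/3.

25/3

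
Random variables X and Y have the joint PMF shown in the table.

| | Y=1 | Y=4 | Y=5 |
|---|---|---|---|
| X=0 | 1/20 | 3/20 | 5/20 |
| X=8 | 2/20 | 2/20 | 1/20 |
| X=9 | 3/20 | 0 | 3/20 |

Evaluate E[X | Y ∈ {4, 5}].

P(Y ∈ {4, 5}) = 7/10.
Σ X·P over the event = 0·(3/20) + 0·(5/20) + 8·(2/20) + 8·(1/20) + 9·(3/20) = 51/20.
E[X | Y ∈ {4, 5}] = (51/20) / (7/10) = 51/14.

51/14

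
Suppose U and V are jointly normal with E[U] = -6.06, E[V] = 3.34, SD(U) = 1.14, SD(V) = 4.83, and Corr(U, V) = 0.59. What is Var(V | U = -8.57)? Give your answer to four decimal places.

15.2081

For a bivariate normal, Var(V | U=x) = σ_V²(1 − ρ²).
Var(V | U=-8.57) = (4.83)²·(1 − (0.59)²) = 23.3289·0.6519 = 15.2081.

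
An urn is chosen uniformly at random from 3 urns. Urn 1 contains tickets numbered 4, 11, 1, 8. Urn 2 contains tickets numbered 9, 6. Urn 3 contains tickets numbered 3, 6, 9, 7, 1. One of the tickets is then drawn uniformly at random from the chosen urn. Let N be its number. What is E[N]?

187/30

E[N | urn 1] = (4+11+1+8)/4 = 6.
E[N | urn 2] = (9+6)/2 = 15/2.
E[N | urn 3] = (3+6+9+7+1)/5 = 26/5.
By the law of total expectation,
E[N] = (1/3)·(6) + (1/3)·(15/2) + (1/3)·(26/5) = 187/30.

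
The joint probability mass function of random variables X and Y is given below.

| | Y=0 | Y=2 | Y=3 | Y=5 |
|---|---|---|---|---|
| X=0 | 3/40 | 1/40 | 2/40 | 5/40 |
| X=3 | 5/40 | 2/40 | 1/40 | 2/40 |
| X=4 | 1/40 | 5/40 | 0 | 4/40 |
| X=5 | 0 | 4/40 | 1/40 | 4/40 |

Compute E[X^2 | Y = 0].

61/9

P(Y = 0) = 9/40.
Σ X^2·P over the event = 0·(3/40) + 9·(5/40) + 16·(1/40) = 61/40.
E[X^2 | Y = 0] = (61/40) / (9/40) = 61/9.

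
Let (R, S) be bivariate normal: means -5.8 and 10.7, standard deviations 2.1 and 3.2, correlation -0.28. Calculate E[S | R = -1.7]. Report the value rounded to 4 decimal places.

E[S | R=x] = μ_S + ρ(σ_S/σ_R)(x − μ_R) for jointly normal variables.
E[S | R=-1.7] = 10.7 + (-0.28)·(3.2/2.1)·(-1.7 − (-5.8)) = 10.7 + (-0.42667)·(4.1) = 8.9507.

8.9507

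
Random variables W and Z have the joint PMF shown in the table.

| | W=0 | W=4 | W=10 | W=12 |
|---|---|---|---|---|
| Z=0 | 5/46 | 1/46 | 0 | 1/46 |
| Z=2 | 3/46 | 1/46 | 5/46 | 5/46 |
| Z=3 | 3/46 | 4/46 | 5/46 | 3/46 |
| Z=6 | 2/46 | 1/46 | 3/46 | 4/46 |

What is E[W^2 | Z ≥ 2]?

3124/39

P(Z ≥ 2) = 39/46.
Summing W^2·P(W=x,Z=y) over the conditioning event gives 1562/23.
E[W^2 | Z ≥ 2] = (1562/23) / (39/46) = 3124/39.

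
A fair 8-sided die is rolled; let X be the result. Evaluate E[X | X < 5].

5/2

Given X < 5, X is equally likely to be any of {1, 2, 3, 4}.
E[X | X < 5] = (1 + 2 + 3 + 4) / 4 = 5/2.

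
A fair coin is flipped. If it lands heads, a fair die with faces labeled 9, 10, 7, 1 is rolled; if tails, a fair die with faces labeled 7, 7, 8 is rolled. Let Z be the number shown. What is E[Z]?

E[Z | heads] = (9+10+7+1)/4 = 27/4.
E[Z | tails] = (7+7+8)/3 = 22/3.
E[Z] = (1/2)·(27/4) + (1/2)·(22/3) = 169/24.

169/24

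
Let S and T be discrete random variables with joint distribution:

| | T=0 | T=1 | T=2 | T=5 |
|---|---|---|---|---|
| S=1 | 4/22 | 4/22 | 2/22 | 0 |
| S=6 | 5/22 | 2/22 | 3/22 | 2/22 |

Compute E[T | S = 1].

4/5

P(S = 1) = 5/11.
Σ T·P over the event = 0·(4/22) + 1·(4/22) + 2·(2/22) = 4/11.
E[T | S = 1] = (4/11) / (5/11) = 4/5.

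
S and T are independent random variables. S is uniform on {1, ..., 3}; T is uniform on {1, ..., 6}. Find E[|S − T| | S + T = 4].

P(S + T = 4) = 1/6.
Summing |S−T|·P(x,y) over outcomes with S + T = 4 gives 2/9.
E[|S − T| | S + T = 4] = (2/9) / (1/6) = 4/3.

4/3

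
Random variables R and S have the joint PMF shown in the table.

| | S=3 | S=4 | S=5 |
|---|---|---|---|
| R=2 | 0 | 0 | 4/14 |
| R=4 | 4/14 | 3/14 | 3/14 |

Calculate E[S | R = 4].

39/10

P(R = 4) = 5/7.
Summing S·P(R=x,S=y) over the conditioning event gives 39/14.
E[S | R = 4] = (39/14) / (5/7) = 39/10.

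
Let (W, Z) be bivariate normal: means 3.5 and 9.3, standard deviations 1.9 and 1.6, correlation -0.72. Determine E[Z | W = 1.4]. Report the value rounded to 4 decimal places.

For a bivariate normal, E[Z | W=x] = μ_Z + ρ·(σ_Z/σ_W)·(x − μ_W).
E[Z | W=1.4] = 9.3 + (-0.72)·(1.6/1.9)·(1.4 − (3.5)) = 9.3 + (-0.60632)·(-2.1) = 10.5733.

10.5733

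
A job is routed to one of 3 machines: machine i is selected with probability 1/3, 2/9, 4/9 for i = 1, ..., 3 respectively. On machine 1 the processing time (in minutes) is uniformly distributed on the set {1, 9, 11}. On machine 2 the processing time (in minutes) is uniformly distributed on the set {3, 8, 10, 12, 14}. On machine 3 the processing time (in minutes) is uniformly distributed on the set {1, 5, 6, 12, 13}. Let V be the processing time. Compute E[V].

347/45

E[V | machine 1] = (1+9+11)/3 = 7.
E[V | machine 2] = (3+8+10+12+14)/5 = 47/5.
E[V | machine 3] = (1+5+6+12+13)/5 = 37/5.
E[V] = (1/3)·(7) + (2/9)·(47/5) + (4/9)·(37/5) = 347/45.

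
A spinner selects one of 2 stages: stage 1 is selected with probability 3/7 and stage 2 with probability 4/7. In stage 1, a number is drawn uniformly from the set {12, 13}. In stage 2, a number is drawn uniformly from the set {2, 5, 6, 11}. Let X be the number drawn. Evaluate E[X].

E[X | stage 1] = (12+13)/2 = 25/2.
E[X | stage 2] = (2+5+6+11)/4 = 6.
By the law of total expectation,
E[X] = (3/7)·(25/2) + (4/7)·(6) = 123/14.

123/14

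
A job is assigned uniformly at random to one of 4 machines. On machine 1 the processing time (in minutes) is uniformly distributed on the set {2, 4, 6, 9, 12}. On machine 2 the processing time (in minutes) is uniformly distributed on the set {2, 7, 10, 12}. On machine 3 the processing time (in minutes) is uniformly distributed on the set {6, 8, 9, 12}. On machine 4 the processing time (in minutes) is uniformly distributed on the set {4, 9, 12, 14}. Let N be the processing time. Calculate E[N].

657/80

E[N | machine 1] = (2+4+6+9+12)/5 = 33/5.
E[N | machine 2] = (2+7+10+12)/4 = 31/4.
E[N | machine 3] = (6+8+9+12)/4 = 35/4.
E[N | machine 4] = (4+9+12+14)/4 = 39/4.
By the law of total expectation,
E[N] = (1/4)·(33/5) + (1/4)·(31/4) + (1/4)·(35/4) + (1/4)·(39/4) = 657/80.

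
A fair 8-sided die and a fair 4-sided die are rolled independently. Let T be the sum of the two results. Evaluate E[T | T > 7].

P(T > 7) = 7/16.
Σ over the event: 8·1/8 + 9·1/8 + 10·3/32 + 11·1/16 + 12·1/32 = 33/8.
E[T | T > 7] = (33/8) / (7/16) = 66/7.

66/7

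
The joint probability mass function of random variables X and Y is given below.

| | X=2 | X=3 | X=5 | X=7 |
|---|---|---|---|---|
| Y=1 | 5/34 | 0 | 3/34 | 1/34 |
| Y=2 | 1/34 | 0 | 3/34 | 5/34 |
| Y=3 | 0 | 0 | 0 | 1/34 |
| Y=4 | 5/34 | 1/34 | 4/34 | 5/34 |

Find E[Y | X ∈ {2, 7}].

P(X ∈ {2, 7}) = 23/34.
Σ Y·P over the event = 1·(5/34) + 2·(1/34) + 4·(5/34) + 1·(1/34) + 2·(5/34) + 3·(1/34) + 4·(5/34) = 61/34.
E[Y | X ∈ {2, 7}] = (61/34) / (23/34) = 61/23.

61/23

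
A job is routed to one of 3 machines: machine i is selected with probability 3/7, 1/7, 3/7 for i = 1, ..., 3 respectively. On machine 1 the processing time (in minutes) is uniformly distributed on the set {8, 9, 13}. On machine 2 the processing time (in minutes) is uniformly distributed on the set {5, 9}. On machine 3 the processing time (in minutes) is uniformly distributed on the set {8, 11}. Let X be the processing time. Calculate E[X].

E[X | machine 1] = (8+9+13)/3 = 10.
E[X | machine 2] = (5+9)/2 = 7.
E[X | machine 3] = (8+11)/2 = 19/2.
E[X] = (3/7)·(10) + (1/7)·(7) + (3/7)·(19/2) = 131/14.

131/14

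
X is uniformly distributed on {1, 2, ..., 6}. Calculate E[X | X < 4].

Given X < 4, X is equally likely to be any of {1, 2, 3}.
E[X | X < 4] = (1 + 2 + 3) / 3 = 2.

2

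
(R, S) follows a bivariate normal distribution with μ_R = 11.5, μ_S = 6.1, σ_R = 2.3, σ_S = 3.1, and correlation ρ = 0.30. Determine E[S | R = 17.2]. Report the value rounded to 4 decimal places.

8.4048

The regression of S on R has slope ρ·σ_S/σ_R and passes through (μ_R, μ_S).
E[S | R=17.2] = 6.1 + (0.30)·(3.1/2.3)·(17.2 − (11.5)) = 6.1 + (0.40435)·(5.7) = 8.4048.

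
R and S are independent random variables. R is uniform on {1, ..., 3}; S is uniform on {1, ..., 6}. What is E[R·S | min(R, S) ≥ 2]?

Outcomes with min(R, S) ≥ 2: (2,2), (2,3), (2,4), (2,5), (2,6), (3,2), (3,3), (3,4), (3,5), (3,6), each with probability 1/18.
E[R·S | min(R, S) ≥ 2] = (4 + 6 + 8 + 10 + 12 + 6 + 9 + 12 + 15 + 18) / 10 = 10.

10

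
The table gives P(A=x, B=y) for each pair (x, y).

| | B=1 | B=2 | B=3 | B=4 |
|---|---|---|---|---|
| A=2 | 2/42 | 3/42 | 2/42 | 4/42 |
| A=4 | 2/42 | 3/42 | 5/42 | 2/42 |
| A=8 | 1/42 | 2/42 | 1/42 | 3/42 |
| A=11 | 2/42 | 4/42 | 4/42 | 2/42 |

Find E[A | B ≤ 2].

P(B ≤ 2) = 19/42.
Σ A·P over the event = 2·(2/42) + 2·(3/42) + 4·(2/42) + 4·(3/42) + 8·(1/42) + 8·(2/42) + 11·(2/42) + 11·(4/42) = 20/7.
E[A | B ≤ 2] = (20/7) / (19/42) = 120/19.

120/19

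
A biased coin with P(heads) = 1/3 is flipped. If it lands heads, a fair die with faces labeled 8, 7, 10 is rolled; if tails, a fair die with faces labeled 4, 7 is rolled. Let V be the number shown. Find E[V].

E[V | heads] = (8+7+10)/3 = 25/3.
E[V | tails] = (4+7)/2 = 11/2.
E[V] = (1/3)·(25/3) + (2/3)·(11/2) = 58/9.

58/9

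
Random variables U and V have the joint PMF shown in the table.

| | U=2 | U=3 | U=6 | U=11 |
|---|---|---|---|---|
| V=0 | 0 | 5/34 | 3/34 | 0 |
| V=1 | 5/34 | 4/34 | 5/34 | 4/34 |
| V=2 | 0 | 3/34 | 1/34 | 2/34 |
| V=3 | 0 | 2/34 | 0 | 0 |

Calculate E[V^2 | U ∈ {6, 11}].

7/5

P(U ∈ {6, 11}) = 15/34.
Summing V^2·P(U=x,V=y) over the conditioning event gives 21/34.
E[V^2 | U ∈ {6, 11}] = (21/34) / (15/34) = 7/5.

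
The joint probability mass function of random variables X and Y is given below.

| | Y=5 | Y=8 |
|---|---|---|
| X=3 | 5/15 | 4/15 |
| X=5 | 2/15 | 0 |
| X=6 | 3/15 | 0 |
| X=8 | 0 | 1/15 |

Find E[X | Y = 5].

43/10

P(Y = 5) = 2/3.
Σ X·P over the event = 3·(5/15) + 5·(2/15) + 6·(3/15) = 43/15.
E[X | Y = 5] = (43/15) / (2/3) = 43/10.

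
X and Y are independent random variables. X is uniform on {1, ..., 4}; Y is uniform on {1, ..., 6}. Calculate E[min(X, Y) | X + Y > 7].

10/3

P(X + Y > 7) = 1/4.
Summing min(X,Y)·P(x,y) over outcomes with X + Y > 7 gives 5/6.
E[min(X, Y) | X + Y > 7] = (5/6) / (1/4) = 10/3.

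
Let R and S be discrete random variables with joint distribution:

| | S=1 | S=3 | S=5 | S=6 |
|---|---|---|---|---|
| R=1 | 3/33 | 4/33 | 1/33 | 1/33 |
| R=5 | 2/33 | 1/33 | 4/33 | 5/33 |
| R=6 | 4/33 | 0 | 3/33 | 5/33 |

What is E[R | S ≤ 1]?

P(S ≤ 1) = 3/11.
Summing R·P(R=x,S=y) over the conditioning event gives 37/33.
E[R | S ≤ 1] = (37/33) / (3/11) = 37/9.

37/9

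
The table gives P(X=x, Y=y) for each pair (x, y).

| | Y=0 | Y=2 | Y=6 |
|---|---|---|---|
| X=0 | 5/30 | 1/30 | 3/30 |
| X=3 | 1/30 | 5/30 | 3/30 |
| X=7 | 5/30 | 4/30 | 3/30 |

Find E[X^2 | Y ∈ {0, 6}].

P(Y ∈ {0, 6}) = 2/3.
Σ X^2·P over the event = 0·(5/30) + 0·(3/30) + 9·(1/30) + 9·(3/30) + 49·(5/30) + 49·(3/30) = 214/15.
E[X^2 | Y ∈ {0, 6}] = (214/15) / (2/3) = 107/5.

107/5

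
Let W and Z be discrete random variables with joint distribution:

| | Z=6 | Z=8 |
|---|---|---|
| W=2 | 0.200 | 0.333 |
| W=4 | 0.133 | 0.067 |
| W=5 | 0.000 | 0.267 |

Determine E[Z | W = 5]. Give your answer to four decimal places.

8.0000

P(W = 5) = 0.267.
Σ Z·P over the event = 8·(0.267) = 2.136.
E[Z | W = 5] = (2.136) / (0.267) = 8.0000.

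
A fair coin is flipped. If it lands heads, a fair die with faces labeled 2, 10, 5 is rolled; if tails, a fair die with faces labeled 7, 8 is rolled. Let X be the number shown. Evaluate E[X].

E[X | heads] = (2+10+5)/3 = 17/3.
E[X | tails] = (7+8)/2 = 15/2.
By the law of total expectation,
E[X] = (1/2)·(17/3) + (1/2)·(15/2) = 79/12.

79/12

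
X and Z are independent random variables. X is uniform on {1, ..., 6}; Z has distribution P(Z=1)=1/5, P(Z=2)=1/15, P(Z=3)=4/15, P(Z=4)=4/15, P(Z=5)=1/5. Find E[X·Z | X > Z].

271/21

P(X > Z) = 7/15.
Summing XZ·P(x,y) over outcomes with X > Z gives 271/45.
E[X·Z | X > Z] = (271/45) / (7/15) = 271/21.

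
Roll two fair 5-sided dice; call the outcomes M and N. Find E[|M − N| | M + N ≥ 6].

P(M + N ≥ 6) = 3/5.
Summing |M−N|·P(x,y) over outcomes with M + N ≥ 6 gives 26/25.
E[|M − N| | M + N ≥ 6] = (26/25) / (3/5) = 26/15.

26/15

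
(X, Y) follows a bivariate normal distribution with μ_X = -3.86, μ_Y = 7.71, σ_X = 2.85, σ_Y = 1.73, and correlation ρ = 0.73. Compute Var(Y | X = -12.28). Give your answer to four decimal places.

Var(Y | X=x) = (1 − ρ²)·σ_Y².
Var(Y | X=-12.28) = (1.73)²·(1 − (0.73)²) = 2.9929·0.4671 = 1.3980.

1.3980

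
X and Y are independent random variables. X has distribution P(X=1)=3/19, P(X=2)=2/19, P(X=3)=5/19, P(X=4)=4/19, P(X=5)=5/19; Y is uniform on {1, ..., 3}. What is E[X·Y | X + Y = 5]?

58/11

P(X + Y = 5) = 11/57.
Summing XY·P(x,y) over outcomes with X + Y = 5 gives 58/57.
E[X·Y | X + Y = 5] = (58/57) / (11/57) = 58/11.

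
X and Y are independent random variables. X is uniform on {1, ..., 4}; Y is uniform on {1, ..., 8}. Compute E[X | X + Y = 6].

5/2

Outcomes with X + Y = 6: (1,5), (2,4), (3,3), (4,2), each with probability 1/32.
E[X | X + Y = 6] = (1 + 2 + 3 + 4) / 4 = 5/2.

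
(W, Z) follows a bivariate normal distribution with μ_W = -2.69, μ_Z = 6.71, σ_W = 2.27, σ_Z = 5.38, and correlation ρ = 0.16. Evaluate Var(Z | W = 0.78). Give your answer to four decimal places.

Var(Z | W=x) = (1 − ρ²)·σ_Z².
Var(Z | W=0.78) = (5.38)²·(1 − (0.16)²) = 28.9444·0.9744 = 28.2034.

28.2034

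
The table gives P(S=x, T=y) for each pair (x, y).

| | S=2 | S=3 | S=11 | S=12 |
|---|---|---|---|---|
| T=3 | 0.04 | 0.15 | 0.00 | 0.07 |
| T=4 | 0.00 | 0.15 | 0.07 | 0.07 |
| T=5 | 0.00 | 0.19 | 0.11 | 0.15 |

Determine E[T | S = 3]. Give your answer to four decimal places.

P(S = 3) = 0.49.
Σ T·P over the event = 3·(0.15) + 4·(0.15) + 5·(0.19) = 2.00.
E[T | S = 3] = (2.00) / (0.49) = 4.0816.

4.0816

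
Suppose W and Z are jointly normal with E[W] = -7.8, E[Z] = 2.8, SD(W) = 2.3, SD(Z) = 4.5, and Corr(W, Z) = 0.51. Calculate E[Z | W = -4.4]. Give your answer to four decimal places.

E[Z | W=x] = μ_Z + ρ(σ_Z/σ_W)(x − μ_W) for jointly normal variables.
E[Z | W=-4.4] = 2.8 + (0.51)·(4.5/2.3)·(-4.4 − (-7.8)) = 2.8 + (0.99783)·(3.4) = 6.1926.

6.1926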